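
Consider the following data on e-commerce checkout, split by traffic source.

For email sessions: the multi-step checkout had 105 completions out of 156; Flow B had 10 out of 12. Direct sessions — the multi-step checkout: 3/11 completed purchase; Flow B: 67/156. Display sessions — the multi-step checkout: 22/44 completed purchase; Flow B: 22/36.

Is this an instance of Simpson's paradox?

Email: the multi-step checkout 105/156 = 67.3%, Flow B 10/12 = 83.3% → Flow B
Direct: the multi-step checkout 3/11 = 27.3%, Flow B 67/156 = 42.9% → Flow B
Display: the multi-step checkout 22/44 = 50.0%, Flow B 22/36 = 61.1% → Flow B
Overall: the multi-step checkout 130/211 = 61.6%, Flow B 99/204 = 48.5% → the multi-step checkout
Flow B wins each traffic group but the multi-step checkout wins overall — the comparison reverses. Flow B's sessions skew toward direct, which has a lower base rate.

Yes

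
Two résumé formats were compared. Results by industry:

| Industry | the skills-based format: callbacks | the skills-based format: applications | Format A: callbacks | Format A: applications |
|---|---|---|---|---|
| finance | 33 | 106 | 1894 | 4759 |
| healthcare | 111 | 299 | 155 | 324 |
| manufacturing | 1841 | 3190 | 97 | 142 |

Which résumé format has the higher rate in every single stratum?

Finance: the skills-based format 33/106 = 31.1%, Format A 1894/4759 = 39.8% → Format A
Healthcare: the skills-based format 111/299 = 37.1%, Format A 155/324 = 47.8% → Format A
Manufacturing: the skills-based format 1841/3190 = 57.7%, Format A 97/142 = 68.3% → Format A
Format A has the higher rate in all 3 groups.

Format A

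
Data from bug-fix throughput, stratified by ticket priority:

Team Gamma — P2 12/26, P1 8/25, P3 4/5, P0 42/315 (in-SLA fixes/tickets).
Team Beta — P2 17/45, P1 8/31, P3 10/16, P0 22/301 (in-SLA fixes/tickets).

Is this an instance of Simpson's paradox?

No

P2: Team Gamma 12/26 = 46.2%, Team Beta 17/45 = 37.8% → Team Gamma
P1: Team Gamma 8/25 = 32.0%, Team Beta 8/31 = 25.8% → Team Gamma
P3: Team Gamma 4/5 = 80.0%, Team Beta 10/16 = 62.5% → Team Gamma
P0: Team Gamma 42/315 = 13.3%, Team Beta 22/301 = 7.3% → Team Gamma
Overall: Team Gamma 66/371 = 17.8%, Team Beta 57/393 = 14.5% → Team Gamma
Team Gamma wins overall and in every ticket group — no reversal.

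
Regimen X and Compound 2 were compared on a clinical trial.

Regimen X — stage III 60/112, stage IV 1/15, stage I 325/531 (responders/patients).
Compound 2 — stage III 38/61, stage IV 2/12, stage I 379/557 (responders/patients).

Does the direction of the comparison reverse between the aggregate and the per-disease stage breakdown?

No

Stage III: Regimen X 60/112 = 53.6%, Compound 2 38/61 = 62.3% → Compound 2
Stage IV: Regimen X 1/15 = 6.7%, Compound 2 2/12 = 16.7% → Compound 2
Stage I: Regimen X 325/531 = 61.2%, Compound 2 379/557 = 68.0% → Compound 2
Overall: Regimen X 386/658 = 58.7%, Compound 2 419/630 = 66.5% → Compound 2
Compound 2 wins overall and in every disease group — no reversal.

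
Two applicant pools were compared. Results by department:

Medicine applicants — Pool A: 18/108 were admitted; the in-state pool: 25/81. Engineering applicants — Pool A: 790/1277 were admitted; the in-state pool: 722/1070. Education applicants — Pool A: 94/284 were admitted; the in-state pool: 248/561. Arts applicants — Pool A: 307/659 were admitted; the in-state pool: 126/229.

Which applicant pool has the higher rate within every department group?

the in-state pool

Medicine: Pool A 18/108 = 16.7%, the in-state pool 25/81 = 30.9% → the in-state pool
Engineering: Pool A 790/1277 = 61.9%, the in-state pool 722/1070 = 67.5% → the in-state pool
Education: Pool A 94/284 = 33.1%, the in-state pool 248/561 = 44.2% → the in-state pool
Arts: Pool A 307/659 = 46.6%, the in-state pool 126/229 = 55.0% → the in-state pool
The in-state pool has the higher rate in all 4 groups.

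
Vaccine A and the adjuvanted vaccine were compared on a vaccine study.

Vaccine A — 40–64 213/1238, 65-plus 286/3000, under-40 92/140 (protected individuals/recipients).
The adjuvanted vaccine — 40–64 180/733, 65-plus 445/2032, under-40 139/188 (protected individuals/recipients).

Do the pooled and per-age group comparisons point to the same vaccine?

Yes

40–64: Vaccine A 213/1238 = 17.2%, the adjuvanted vaccine 180/733 = 24.6% → the adjuvanted vaccine
65-plus: Vaccine A 286/3000 = 9.5%, the adjuvanted vaccine 445/2032 = 21.9% → the adjuvanted vaccine
Under-40: Vaccine A 92/140 = 65.7%, the adjuvanted vaccine 139/188 = 73.9% → the adjuvanted vaccine
Overall: Vaccine A 591/4378 = 13.5%, the adjuvanted vaccine 764/2953 = 25.9% → the adjuvanted vaccine
The adjuvanted vaccine wins overall and in every age group — no reversal.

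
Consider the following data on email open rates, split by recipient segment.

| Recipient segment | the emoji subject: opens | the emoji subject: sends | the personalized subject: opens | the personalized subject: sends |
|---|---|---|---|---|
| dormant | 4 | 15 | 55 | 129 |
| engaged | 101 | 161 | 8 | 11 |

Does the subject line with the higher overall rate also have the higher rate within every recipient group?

No

Dormant: the emoji subject 4/15 = 26.7%, the personalized subject 55/129 = 42.6% → the personalized subject
Engaged: the emoji subject 101/161 = 62.7%, the personalized subject 8/11 = 72.7% → the personalized subject
Overall: the emoji subject 105/176 = 59.7%, the personalized subject 63/140 = 45.0% → the emoji subject
The personalized subject wins each recipient group but the emoji subject wins overall — the comparison reverses. The personalized subject's sends skew toward dormant, which has a lower base rate.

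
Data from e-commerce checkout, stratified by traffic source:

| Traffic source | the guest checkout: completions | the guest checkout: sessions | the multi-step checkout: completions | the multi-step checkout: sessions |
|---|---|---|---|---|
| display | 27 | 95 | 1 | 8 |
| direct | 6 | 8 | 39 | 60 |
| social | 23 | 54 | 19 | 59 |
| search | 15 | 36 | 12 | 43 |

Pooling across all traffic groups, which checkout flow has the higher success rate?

Display: the guest checkout 27/95 = 28.4%, the multi-step checkout 1/8 = 12.5% → the guest checkout
Direct: the guest checkout 6/8 = 75.0%, the multi-step checkout 39/60 = 65.0% → the guest checkout
Social: the guest checkout 23/54 = 42.6%, the multi-step checkout 19/59 = 32.2% → the guest checkout
Search: the guest checkout 15/36 = 41.7%, the multi-step checkout 12/43 = 27.9% → the guest checkout
Overall: the guest checkout 71/193 = 36.8%, the multi-step checkout 71/170 = 41.8% → the multi-step checkout
(The guest checkout wins every traffic group but the multi-step checkout wins overall — the guest checkout's sessions skew toward the low-rate display group.)

the multi-step checkout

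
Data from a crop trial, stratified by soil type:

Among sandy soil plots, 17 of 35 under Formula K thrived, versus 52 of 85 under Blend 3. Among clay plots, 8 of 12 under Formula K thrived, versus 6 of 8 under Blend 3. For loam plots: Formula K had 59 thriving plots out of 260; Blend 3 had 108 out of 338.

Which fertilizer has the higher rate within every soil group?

Sandy soil: Formula K 17/35 = 48.6%, Blend 3 52/85 = 61.2% → Blend 3
Clay: Formula K 8/12 = 66.7%, Blend 3 6/8 = 75.0% → Blend 3
Loam: Formula K 59/260 = 22.7%, Blend 3 108/338 = 32.0% → Blend 3
Blend 3 has the higher rate in all 3 groups.

Blend 3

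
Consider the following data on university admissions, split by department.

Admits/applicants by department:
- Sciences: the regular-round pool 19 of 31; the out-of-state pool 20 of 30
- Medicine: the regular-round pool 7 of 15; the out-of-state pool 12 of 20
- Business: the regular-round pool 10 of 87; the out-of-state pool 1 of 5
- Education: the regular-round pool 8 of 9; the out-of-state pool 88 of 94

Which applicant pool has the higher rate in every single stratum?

the out-of-state pool

Sciences: the regular-round pool 19/31 = 61.3%, the out-of-state pool 20/30 = 66.7% → the out-of-state pool
Medicine: the regular-round pool 7/15 = 46.7%, the out-of-state pool 12/20 = 60.0% → the out-of-state pool
Business: the regular-round pool 10/87 = 11.5%, the out-of-state pool 1/5 = 20.0% → the out-of-state pool
Education: the regular-round pool 8/9 = 88.9%, the out-of-state pool 88/94 = 93.6% → the out-of-state pool
The out-of-state pool has the higher rate in all 4 groups.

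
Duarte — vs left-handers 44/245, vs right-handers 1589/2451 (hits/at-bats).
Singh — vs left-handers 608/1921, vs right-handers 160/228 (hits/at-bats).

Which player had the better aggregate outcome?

Vs left-handers: Duarte 44/245 = 18.0%, Singh 608/1921 = 31.7% → Singh
Vs right-handers: Duarte 1589/2451 = 64.8%, Singh 160/228 = 70.2% → Singh
Overall: Duarte 1633/2696 = 60.6%, Singh 768/2149 = 35.7% → Duarte
(Singh wins every pitcher group but Duarte wins overall — Singh's at-bats skew toward the low-rate vs left-handers group.)

Duarte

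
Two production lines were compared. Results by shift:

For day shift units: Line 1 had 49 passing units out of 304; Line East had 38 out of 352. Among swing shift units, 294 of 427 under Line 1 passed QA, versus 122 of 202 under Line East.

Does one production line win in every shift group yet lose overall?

Day shift: Line 1 49/304 = 16.1%, Line East 38/352 = 10.8% → Line 1
Swing shift: Line 1 294/427 = 68.9%, Line East 122/202 = 60.4% → Line 1
Overall: Line 1 343/731 = 46.9%, Line East 160/554 = 28.9% → Line 1
Line 1 wins overall and in every shift group — no reversal.

No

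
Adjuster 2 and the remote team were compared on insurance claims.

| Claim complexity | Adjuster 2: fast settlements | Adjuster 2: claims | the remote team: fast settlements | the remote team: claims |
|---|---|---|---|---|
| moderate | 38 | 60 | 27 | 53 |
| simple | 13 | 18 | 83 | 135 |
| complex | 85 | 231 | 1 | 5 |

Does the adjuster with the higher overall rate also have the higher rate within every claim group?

No

Moderate: Adjuster 2 38/60 = 63.3%, the remote team 27/53 = 50.9% → Adjuster 2
Simple: Adjuster 2 13/18 = 72.2%, the remote team 83/135 = 61.5% → Adjuster 2
Complex: Adjuster 2 85/231 = 36.8%, the remote team 1/5 = 20.0% → Adjuster 2
Overall: Adjuster 2 136/309 = 44.0%, the remote team 111/193 = 57.5% → the remote team
Adjuster 2 wins each claim group but the remote team wins overall — the comparison reverses. Adjuster 2's claims skew toward complex, which has a lower base rate.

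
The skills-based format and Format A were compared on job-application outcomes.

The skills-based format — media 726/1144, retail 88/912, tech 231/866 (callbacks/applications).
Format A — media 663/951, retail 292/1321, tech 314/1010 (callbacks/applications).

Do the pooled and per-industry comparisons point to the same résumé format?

Media: the skills-based format 726/1144 = 63.5%, Format A 663/951 = 69.7% → Format A
Retail: the skills-based format 88/912 = 9.6%, Format A 292/1321 = 22.1% → Format A
Tech: the skills-based format 231/866 = 26.7%, Format A 314/1010 = 31.1% → Format A
Overall: the skills-based format 1045/2922 = 35.8%, Format A 1269/3282 = 38.7% → Format A
Format A wins overall and in every industry group — no reversal.

Yes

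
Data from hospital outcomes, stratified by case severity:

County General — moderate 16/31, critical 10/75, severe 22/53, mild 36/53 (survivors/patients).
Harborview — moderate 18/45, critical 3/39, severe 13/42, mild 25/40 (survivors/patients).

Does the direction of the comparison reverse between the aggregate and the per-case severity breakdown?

Moderate: County General 16/31 = 51.6%, Harborview 18/45 = 40.0% → County General
Critical: County General 10/75 = 13.3%, Harborview 3/39 = 7.7% → County General
Severe: County General 22/53 = 41.5%, Harborview 13/42 = 31.0% → County General
Mild: County General 36/53 = 67.9%, Harborview 25/40 = 62.5% → County General
Overall: County General 84/212 = 39.6%, Harborview 59/166 = 35.5% → County General
County General wins overall and in every case group — no reversal.

No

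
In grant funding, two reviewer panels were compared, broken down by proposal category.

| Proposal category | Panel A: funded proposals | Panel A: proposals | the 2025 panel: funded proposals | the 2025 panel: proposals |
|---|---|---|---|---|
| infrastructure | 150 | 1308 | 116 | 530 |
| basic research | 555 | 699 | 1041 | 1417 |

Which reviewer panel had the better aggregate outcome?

the 2025 panel

Infrastructure: Panel A 150/1308 = 11.5%, the 2025 panel 116/530 = 21.9% → the 2025 panel
Basic research: Panel A 555/699 = 79.4%, the 2025 panel 1041/1417 = 73.5% → Panel A
Overall: Panel A 705/2007 = 35.1%, the 2025 panel 1157/1947 = 59.4% → the 2025 panel
(Neither sweeps every proposal group, but the 2025 panel has the higher pooled rate.)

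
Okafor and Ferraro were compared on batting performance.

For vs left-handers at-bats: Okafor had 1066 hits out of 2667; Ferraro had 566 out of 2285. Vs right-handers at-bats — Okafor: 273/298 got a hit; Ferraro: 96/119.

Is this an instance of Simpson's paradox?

Vs left-handers: Okafor 1066/2667 = 40.0%, Ferraro 566/2285 = 24.8% → Okafor
Vs right-handers: Okafor 273/298 = 91.6%, Ferraro 96/119 = 80.7% → Okafor
Overall: Okafor 1339/2965 = 45.2%, Ferraro 662/2404 = 27.5% → Okafor
Okafor wins overall and in every pitcher group — no reversal.

No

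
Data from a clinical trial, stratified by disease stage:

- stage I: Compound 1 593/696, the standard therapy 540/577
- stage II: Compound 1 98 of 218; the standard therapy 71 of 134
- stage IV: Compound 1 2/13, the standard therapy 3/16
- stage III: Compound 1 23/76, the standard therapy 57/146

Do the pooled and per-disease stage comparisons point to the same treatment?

Yes

Stage I: Compound 1 593/696 = 85.2%, the standard therapy 540/577 = 93.6% → the standard therapy
Stage II: Compound 1 98/218 = 45.0%, the standard therapy 71/134 = 53.0% → the standard therapy
Stage IV: Compound 1 2/13 = 15.4%, the standard therapy 3/16 = 18.8% → the standard therapy
Stage III: Compound 1 23/76 = 30.3%, the standard therapy 57/146 = 39.0% → the standard therapy
Overall: Compound 1 716/1003 = 71.4%, the standard therapy 671/873 = 76.9% → the standard therapy
The standard therapy wins overall and in every disease group — no reversal.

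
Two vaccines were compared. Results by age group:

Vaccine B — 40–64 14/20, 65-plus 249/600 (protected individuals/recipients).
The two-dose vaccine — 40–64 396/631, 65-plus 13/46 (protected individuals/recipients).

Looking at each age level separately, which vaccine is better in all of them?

Vaccine B

40–64: Vaccine B 14/20 = 70.0%, the two-dose vaccine 396/631 = 62.8% → Vaccine B
65-plus: Vaccine B 249/600 = 41.5%, the two-dose vaccine 13/46 = 28.3% → Vaccine B
Vaccine B has the higher rate in both groups.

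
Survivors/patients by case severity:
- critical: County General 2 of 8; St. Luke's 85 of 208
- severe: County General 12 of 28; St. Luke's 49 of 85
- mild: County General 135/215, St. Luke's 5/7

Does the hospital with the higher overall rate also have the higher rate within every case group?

No

Critical: County General 2/8 = 25.0%, St. Luke's 85/208 = 40.9% → St. Luke's
Severe: County General 12/28 = 42.9%, St. Luke's 49/85 = 57.6% → St. Luke's
Mild: County General 135/215 = 62.8%, St. Luke's 5/7 = 71.4% → St. Luke's
Overall: County General 149/251 = 59.4%, St. Luke's 139/300 = 46.3% → County General
St. Luke's wins each case group but County General wins overall — the comparison reverses. St. Luke's's patients skew toward critical, which has a lower base rate.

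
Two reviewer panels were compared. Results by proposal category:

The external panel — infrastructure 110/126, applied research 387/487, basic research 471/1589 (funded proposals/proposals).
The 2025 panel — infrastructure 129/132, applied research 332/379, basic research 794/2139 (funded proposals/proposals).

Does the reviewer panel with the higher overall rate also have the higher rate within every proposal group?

Infrastructure: the external panel 110/126 = 87.3%, the 2025 panel 129/132 = 97.7% → the 2025 panel
Applied research: the external panel 387/487 = 79.5%, the 2025 panel 332/379 = 87.6% → the 2025 panel
Basic research: the external panel 471/1589 = 29.6%, the 2025 panel 794/2139 = 37.1% → the 2025 panel
Overall: the external panel 968/2202 = 44.0%, the 2025 panel 1255/2650 = 47.4% → the 2025 panel
The 2025 panel wins overall and in every proposal group — no reversal.

Yes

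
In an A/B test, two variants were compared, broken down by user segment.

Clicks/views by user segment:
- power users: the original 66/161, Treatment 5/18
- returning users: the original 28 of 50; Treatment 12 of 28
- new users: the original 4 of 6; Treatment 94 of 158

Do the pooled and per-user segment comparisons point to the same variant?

Power users: the original 66/161 = 41.0%, Treatment 5/18 = 27.8% → the original
Returning users: the original 28/50 = 56.0%, Treatment 12/28 = 42.9% → the original
New users: the original 4/6 = 66.7%, Treatment 94/158 = 59.5% → the original
Overall: the original 98/217 = 45.2%, Treatment 111/204 = 54.4% → Treatment
The original wins each user group but Treatment wins overall — the comparison reverses. The original's views skew toward power users, which has a lower base rate.

No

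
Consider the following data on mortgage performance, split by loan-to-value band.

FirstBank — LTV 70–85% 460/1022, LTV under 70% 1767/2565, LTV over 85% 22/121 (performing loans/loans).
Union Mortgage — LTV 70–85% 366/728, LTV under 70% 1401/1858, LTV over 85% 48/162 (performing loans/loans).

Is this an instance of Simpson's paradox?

LTV 70–85%: FirstBank 460/1022 = 45.0%, Union Mortgage 366/728 = 50.3% → Union Mortgage
LTV under 70%: FirstBank 1767/2565 = 68.9%, Union Mortgage 1401/1858 = 75.4% → Union Mortgage
LTV over 85%: FirstBank 22/121 = 18.2%, Union Mortgage 48/162 = 29.6% → Union Mortgage
Overall: FirstBank 2249/3708 = 60.7%, Union Mortgage 1815/2748 = 66.0% → Union Mortgage
Union Mortgage wins overall and in every loan-to-value group — no reversal.

No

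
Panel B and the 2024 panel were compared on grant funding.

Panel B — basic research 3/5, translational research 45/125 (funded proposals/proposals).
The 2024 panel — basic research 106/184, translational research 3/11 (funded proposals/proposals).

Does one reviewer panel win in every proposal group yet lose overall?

Yes

Basic research: Panel B 3/5 = 60.0%, the 2024 panel 106/184 = 57.6% → Panel B
Translational research: Panel B 45/125 = 36.0%, the 2024 panel 3/11 = 27.3% → Panel B
Overall: Panel B 48/130 = 36.9%, the 2024 panel 109/195 = 55.9% → the 2024 panel
Panel B wins each proposal group but the 2024 panel wins overall — the comparison reverses. Panel B's proposals skew toward translational research, which has a lower base rate.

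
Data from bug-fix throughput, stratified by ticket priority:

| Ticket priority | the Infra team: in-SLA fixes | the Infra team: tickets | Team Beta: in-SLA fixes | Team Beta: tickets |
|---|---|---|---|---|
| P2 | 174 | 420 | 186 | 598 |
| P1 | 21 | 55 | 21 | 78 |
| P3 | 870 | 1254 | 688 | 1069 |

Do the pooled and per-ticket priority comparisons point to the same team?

Yes

P2: the Infra team 174/420 = 41.4%, Team Beta 186/598 = 31.1% → the Infra team
P1: the Infra team 21/55 = 38.2%, Team Beta 21/78 = 26.9% → the Infra team
P3: the Infra team 870/1254 = 69.4%, Team Beta 688/1069 = 64.4% → the Infra team
Overall: the Infra team 1065/1729 = 61.6%, Team Beta 895/1745 = 51.3% → the Infra team
The Infra team wins overall and in every ticket group — no reversal.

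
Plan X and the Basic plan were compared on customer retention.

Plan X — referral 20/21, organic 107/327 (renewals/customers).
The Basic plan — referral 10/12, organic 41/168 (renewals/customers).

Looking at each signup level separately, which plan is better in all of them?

Referral: Plan X 20/21 = 95.2%, the Basic plan 10/12 = 83.3% → Plan X
Organic: Plan X 107/327 = 32.7%, the Basic plan 41/168 = 24.4% → Plan X
Plan X has the higher rate in both groups.

Plan X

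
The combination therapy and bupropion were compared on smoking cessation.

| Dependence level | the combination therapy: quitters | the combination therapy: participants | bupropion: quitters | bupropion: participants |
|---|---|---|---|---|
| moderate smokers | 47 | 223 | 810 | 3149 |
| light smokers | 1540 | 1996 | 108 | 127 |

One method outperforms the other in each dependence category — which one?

bupropion

Moderate smokers: the combination therapy 47/223 = 21.1%, bupropion 810/3149 = 25.7% → bupropion
Light smokers: the combination therapy 1540/1996 = 77.2%, bupropion 108/127 = 85.0% → bupropion
Bupropion has the higher rate in both groups.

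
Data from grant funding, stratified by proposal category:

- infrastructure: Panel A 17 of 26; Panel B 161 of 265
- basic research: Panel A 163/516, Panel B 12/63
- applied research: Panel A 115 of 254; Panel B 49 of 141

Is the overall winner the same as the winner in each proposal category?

Infrastructure: Panel A 17/26 = 65.4%, Panel B 161/265 = 60.8% → Panel A
Basic research: Panel A 163/516 = 31.6%, Panel B 12/63 = 19.0% → Panel A
Applied research: Panel A 115/254 = 45.3%, Panel B 49/141 = 34.8% → Panel A
Overall: Panel A 295/796 = 37.1%, Panel B 222/469 = 47.3% → Panel B
Panel A wins each proposal group but Panel B wins overall — the comparison reverses. Panel A's proposals skew toward basic research, which has a lower base rate.

No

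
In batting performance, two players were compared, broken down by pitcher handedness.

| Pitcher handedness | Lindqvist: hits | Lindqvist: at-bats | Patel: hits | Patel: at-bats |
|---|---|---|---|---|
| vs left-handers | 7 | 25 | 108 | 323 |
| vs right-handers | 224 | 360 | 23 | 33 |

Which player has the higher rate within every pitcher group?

Patel

Vs left-handers: Lindqvist 7/25 = 28.0%, Patel 108/323 = 33.4% → Patel
Vs right-handers: Lindqvist 224/360 = 62.2%, Patel 23/33 = 69.7% → Patel
Patel has the higher rate in both groups.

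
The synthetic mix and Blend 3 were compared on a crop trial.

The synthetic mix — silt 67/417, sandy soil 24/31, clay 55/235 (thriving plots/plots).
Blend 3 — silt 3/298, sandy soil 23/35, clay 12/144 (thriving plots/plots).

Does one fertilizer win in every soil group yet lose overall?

No

Silt: the synthetic mix 67/417 = 16.1%, Blend 3 3/298 = 1.0% → the synthetic mix
Sandy soil: the synthetic mix 24/31 = 77.4%, Blend 3 23/35 = 65.7% → the synthetic mix
Clay: the synthetic mix 55/235 = 23.4%, Blend 3 12/144 = 8.3% → the synthetic mix
Overall: the synthetic mix 146/683 = 21.4%, Blend 3 38/477 = 8.0% → the synthetic mix
The synthetic mix wins overall and in every soil group — no reversal.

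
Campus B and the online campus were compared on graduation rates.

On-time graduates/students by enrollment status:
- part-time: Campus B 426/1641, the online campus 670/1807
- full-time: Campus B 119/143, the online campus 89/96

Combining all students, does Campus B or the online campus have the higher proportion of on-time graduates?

the online campus

Part-time: Campus B 426/1641 = 26.0%, the online campus 670/1807 = 37.1% → the online campus
Full-time: Campus B 119/143 = 83.2%, the online campus 89/96 = 92.7% → the online campus
Overall: Campus B 545/1784 = 30.5%, the online campus 759/1903 = 39.9% → the online campus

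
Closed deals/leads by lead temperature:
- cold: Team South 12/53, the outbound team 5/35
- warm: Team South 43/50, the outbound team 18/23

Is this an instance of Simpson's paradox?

No

Cold: Team South 12/53 = 22.6%, the outbound team 5/35 = 14.3% → Team South
Warm: Team South 43/50 = 86.0%, the outbound team 18/23 = 78.3% → Team South
Overall: Team South 55/103 = 53.4%, the outbound team 23/58 = 39.7% → Team South
Team South wins overall and in every lead group — no reversal.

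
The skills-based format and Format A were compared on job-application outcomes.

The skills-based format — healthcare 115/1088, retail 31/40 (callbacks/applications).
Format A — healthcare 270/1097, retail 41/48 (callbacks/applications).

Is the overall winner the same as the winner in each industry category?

Yes

Healthcare: the skills-based format 115/1088 = 10.6%, Format A 270/1097 = 24.6% → Format A
Retail: the skills-based format 31/40 = 77.5%, Format A 41/48 = 85.4% → Format A
Overall: the skills-based format 146/1128 = 12.9%, Format A 311/1145 = 27.2% → Format A
Format A wins overall and in every industry group — no reversal.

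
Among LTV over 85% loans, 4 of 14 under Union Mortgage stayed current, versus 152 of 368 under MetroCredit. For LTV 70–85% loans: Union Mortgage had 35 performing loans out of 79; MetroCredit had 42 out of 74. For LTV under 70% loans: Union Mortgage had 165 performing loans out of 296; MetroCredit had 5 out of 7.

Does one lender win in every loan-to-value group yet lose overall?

Yes

LTV over 85%: Union Mortgage 4/14 = 28.6%, MetroCredit 152/368 = 41.3% → MetroCredit
LTV 70–85%: Union Mortgage 35/79 = 44.3%, MetroCredit 42/74 = 56.8% → MetroCredit
LTV under 70%: Union Mortgage 165/296 = 55.7%, MetroCredit 5/7 = 71.4% → MetroCredit
Overall: Union Mortgage 204/389 = 52.4%, MetroCredit 199/449 = 44.3% → Union Mortgage
MetroCredit wins each loan-to-value group but Union Mortgage wins overall — the comparison reverses. MetroCredit's loans skew toward LTV over 85%, which has a lower base rate.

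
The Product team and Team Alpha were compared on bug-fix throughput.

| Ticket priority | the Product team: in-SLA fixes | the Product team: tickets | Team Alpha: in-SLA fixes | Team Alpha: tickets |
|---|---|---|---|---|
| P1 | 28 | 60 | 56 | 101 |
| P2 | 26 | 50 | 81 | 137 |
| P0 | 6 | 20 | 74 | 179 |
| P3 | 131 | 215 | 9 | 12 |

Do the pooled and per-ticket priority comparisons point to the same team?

P1: the Product team 28/60 = 46.7%, Team Alpha 56/101 = 55.4% → Team Alpha
P2: the Product team 26/50 = 52.0%, Team Alpha 81/137 = 59.1% → Team Alpha
P0: the Product team 6/20 = 30.0%, Team Alpha 74/179 = 41.3% → Team Alpha
P3: the Product team 131/215 = 60.9%, Team Alpha 9/12 = 75.0% → Team Alpha
Overall: the Product team 191/345 = 55.4%, Team Alpha 220/429 = 51.3% → the Product team
Team Alpha wins each ticket group but the Product team wins overall — the comparison reverses. Team Alpha's tickets skew toward P0, which has a lower base rate.

No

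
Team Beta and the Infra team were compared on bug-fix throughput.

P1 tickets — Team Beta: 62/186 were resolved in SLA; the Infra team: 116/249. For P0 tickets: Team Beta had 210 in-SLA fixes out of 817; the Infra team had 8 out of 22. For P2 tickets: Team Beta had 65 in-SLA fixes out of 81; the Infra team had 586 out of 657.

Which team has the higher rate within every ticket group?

the Infra team

P1: Team Beta 62/186 = 33.3%, the Infra team 116/249 = 46.6% → the Infra team
P0: Team Beta 210/817 = 25.7%, the Infra team 8/22 = 36.4% → the Infra team
P2: Team Beta 65/81 = 80.2%, the Infra team 586/657 = 89.2% → the Infra team
The Infra team has the higher rate in all 3 groups.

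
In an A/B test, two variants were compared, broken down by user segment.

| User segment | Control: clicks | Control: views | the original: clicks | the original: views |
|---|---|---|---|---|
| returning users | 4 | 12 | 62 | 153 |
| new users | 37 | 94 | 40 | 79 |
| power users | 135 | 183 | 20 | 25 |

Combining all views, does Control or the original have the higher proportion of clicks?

Control

Returning users: Control 4/12 = 33.3%, the original 62/153 = 40.5% → the original
New users: Control 37/94 = 39.4%, the original 40/79 = 50.6% → the original
Power users: Control 135/183 = 73.8%, the original 20/25 = 80.0% → the original
Overall: Control 176/289 = 60.9%, the original 122/257 = 47.5% → Control
(The original wins every user group but Control wins overall — the original's views skew toward the low-rate returning users group.)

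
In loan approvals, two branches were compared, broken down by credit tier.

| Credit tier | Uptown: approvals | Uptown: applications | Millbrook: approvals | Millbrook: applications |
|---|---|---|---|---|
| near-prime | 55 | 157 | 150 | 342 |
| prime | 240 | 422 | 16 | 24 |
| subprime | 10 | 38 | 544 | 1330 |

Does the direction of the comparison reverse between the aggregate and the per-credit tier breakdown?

Near-prime: Uptown 55/157 = 35.0%, Millbrook 150/342 = 43.9% → Millbrook
Prime: Uptown 240/422 = 56.9%, Millbrook 16/24 = 66.7% → Millbrook
Subprime: Uptown 10/38 = 26.3%, Millbrook 544/1330 = 40.9% → Millbrook
Overall: Uptown 305/617 = 49.4%, Millbrook 710/1696 = 41.9% → Uptown
Millbrook wins each credit group but Uptown wins overall — the comparison reverses. Millbrook's applications skew toward subprime, which has a lower base rate.

Yes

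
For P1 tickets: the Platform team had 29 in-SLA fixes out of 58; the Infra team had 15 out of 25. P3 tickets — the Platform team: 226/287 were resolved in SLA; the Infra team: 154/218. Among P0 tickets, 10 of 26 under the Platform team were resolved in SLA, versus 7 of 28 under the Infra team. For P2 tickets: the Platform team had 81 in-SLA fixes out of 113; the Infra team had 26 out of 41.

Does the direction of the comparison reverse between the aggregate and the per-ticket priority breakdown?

No

P1: the Platform team 29/58 = 50.0%, the Infra team 15/25 = 60.0% → the Infra team
P3: the Platform team 226/287 = 78.7%, the Infra team 154/218 = 70.6% → the Platform team
P0: the Platform team 10/26 = 38.5%, the Infra team 7/28 = 25.0% → the Platform team
P2: the Platform team 81/113 = 71.7%, the Infra team 26/41 = 63.4% → the Platform team
Overall: the Platform team 346/484 = 71.5%, the Infra team 202/312 = 64.7% → the Platform team
Neither sweeps: the Platform team wins 3 of 4 groups, the Infra team wins 1. The Platform team wins overall but not every group — no Simpson reversal.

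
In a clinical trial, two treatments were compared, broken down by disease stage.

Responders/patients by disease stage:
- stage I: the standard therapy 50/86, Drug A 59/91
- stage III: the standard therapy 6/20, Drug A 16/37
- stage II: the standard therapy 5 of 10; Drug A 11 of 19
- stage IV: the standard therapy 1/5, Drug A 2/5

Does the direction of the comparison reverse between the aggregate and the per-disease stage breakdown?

No

Stage I: the standard therapy 50/86 = 58.1%, Drug A 59/91 = 64.8% → Drug A
Stage III: the standard therapy 6/20 = 30.0%, Drug A 16/37 = 43.2% → Drug A
Stage II: the standard therapy 5/10 = 50.0%, Drug A 11/19 = 57.9% → Drug A
Stage IV: the standard therapy 1/5 = 20.0%, Drug A 2/5 = 40.0% → Drug A
Overall: the standard therapy 62/121 = 51.2%, Drug A 88/152 = 57.9% → Drug A
Drug A wins overall and in every disease group — no reversal.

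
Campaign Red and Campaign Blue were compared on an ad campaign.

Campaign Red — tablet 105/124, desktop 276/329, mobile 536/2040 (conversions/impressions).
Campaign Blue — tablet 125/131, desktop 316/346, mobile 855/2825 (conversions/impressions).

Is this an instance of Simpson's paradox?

No

Tablet: Campaign Red 105/124 = 84.7%, Campaign Blue 125/131 = 95.4% → Campaign Blue
Desktop: Campaign Red 276/329 = 83.9%, Campaign Blue 316/346 = 91.3% → Campaign Blue
Mobile: Campaign Red 536/2040 = 26.3%, Campaign Blue 855/2825 = 30.3% → Campaign Blue
Overall: Campaign Red 917/2493 = 36.8%, Campaign Blue 1296/3302 = 39.2% → Campaign Blue
Campaign Blue wins overall and in every device group — no reversal.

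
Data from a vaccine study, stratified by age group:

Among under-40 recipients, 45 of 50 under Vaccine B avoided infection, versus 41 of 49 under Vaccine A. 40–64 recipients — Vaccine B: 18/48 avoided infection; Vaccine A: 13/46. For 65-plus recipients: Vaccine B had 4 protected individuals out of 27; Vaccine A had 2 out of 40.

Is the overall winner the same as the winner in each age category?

Yes

Under-40: Vaccine B 45/50 = 90.0%, Vaccine A 41/49 = 83.7% → Vaccine B
40–64: Vaccine B 18/48 = 37.5%, Vaccine A 13/46 = 28.3% → Vaccine B
65-plus: Vaccine B 4/27 = 14.8%, Vaccine A 2/40 = 5.0% → Vaccine B
Overall: Vaccine B 67/125 = 53.6%, Vaccine A 56/135 = 41.5% → Vaccine B
Vaccine B wins overall and in every age group — no reversal.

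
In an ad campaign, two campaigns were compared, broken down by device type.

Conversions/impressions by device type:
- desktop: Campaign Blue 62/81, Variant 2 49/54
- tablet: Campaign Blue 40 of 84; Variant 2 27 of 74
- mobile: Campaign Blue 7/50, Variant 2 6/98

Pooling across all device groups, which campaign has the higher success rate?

Desktop: Campaign Blue 62/81 = 76.5%, Variant 2 49/54 = 90.7% → Variant 2
Tablet: Campaign Blue 40/84 = 47.6%, Variant 2 27/74 = 36.5% → Campaign Blue
Mobile: Campaign Blue 7/50 = 14.0%, Variant 2 6/98 = 6.1% → Campaign Blue
Overall: Campaign Blue 109/215 = 50.7%, Variant 2 82/226 = 36.3% → Campaign Blue
(Neither sweeps every device group, but Campaign Blue has the higher pooled rate.)

Campaign Blue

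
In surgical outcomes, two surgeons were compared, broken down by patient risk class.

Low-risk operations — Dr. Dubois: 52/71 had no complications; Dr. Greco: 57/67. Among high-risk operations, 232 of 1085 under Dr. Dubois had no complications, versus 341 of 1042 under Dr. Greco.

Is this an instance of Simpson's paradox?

No

Low-risk: Dr. Dubois 52/71 = 73.2%, Dr. Greco 57/67 = 85.1% → Dr. Greco
High-risk: Dr. Dubois 232/1085 = 21.4%, Dr. Greco 341/1042 = 32.7% → Dr. Greco
Overall: Dr. Dubois 284/1156 = 24.6%, Dr. Greco 398/1109 = 35.9% → Dr. Greco
Dr. Greco wins overall and in every patient risk group — no reversal.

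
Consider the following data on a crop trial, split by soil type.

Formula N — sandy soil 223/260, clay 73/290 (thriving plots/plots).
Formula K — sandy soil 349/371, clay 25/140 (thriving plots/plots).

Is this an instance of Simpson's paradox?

Sandy soil: Formula N 223/260 = 85.8%, Formula K 349/371 = 94.1% → Formula K
Clay: Formula N 73/290 = 25.2%, Formula K 25/140 = 17.9% → Formula N
Overall: Formula N 296/550 = 53.8%, Formula K 374/511 = 73.2% → Formula K
Neither sweeps: Formula N wins 1 of 2 groups, Formula K wins 1. Formula K wins overall but not every group — no Simpson reversal.

No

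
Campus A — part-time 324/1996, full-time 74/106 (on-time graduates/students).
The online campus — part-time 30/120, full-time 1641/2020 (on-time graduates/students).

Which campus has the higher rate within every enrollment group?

Part-time: Campus A 324/1996 = 16.2%, the online campus 30/120 = 25.0% → the online campus
Full-time: Campus A 74/106 = 69.8%, the online campus 1641/2020 = 81.2% → the online campus
The online campus has the higher rate in both groups.

the online campus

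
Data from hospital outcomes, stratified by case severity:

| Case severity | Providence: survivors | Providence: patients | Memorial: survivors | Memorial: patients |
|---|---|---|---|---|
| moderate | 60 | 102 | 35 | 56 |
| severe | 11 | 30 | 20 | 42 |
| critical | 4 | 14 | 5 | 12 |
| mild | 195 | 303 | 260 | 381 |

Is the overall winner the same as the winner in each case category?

Yes

Moderate: Providence 60/102 = 58.8%, Memorial 35/56 = 62.5% → Memorial
Severe: Providence 11/30 = 36.7%, Memorial 20/42 = 47.6% → Memorial
Critical: Providence 4/14 = 28.6%, Memorial 5/12 = 41.7% → Memorial
Mild: Providence 195/303 = 64.4%, Memorial 260/381 = 68.2% → Memorial
Overall: Providence 270/449 = 60.1%, Memorial 320/491 = 65.2% → Memorial
Memorial wins overall and in every case group — no reversal.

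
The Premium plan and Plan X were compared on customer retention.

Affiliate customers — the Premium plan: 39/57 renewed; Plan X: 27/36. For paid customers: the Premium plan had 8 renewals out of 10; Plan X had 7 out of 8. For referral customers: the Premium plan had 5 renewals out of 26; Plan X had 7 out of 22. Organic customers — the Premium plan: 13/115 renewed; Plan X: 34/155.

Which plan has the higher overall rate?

Affiliate: the Premium plan 39/57 = 68.4%, Plan X 27/36 = 75.0% → Plan X
Paid: the Premium plan 8/10 = 80.0%, Plan X 7/8 = 87.5% → Plan X
Referral: the Premium plan 5/26 = 19.2%, Plan X 7/22 = 31.8% → Plan X
Organic: the Premium plan 13/115 = 11.3%, Plan X 34/155 = 21.9% → Plan X
Overall: the Premium plan 65/208 = 31.2%, Plan X 75/221 = 33.9% → Plan X

Plan X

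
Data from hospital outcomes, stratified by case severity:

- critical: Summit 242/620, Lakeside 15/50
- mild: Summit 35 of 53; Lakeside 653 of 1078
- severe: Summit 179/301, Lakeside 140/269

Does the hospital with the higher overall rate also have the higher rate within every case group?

Critical: Summit 242/620 = 39.0%, Lakeside 15/50 = 30.0% → Summit
Mild: Summit 35/53 = 66.0%, Lakeside 653/1078 = 60.6% → Summit
Severe: Summit 179/301 = 59.5%, Lakeside 140/269 = 52.0% → Summit
Overall: Summit 456/974 = 46.8%, Lakeside 808/1397 = 57.8% → Lakeside
Summit wins each case group but Lakeside wins overall — the comparison reverses. Summit's patients skew toward critical, which has a lower base rate.

No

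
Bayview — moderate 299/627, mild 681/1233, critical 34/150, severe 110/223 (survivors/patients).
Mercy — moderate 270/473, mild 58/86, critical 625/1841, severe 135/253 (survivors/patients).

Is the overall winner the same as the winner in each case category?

Moderate: Bayview 299/627 = 47.7%, Mercy 270/473 = 57.1% → Mercy
Mild: Bayview 681/1233 = 55.2%, Mercy 58/86 = 67.4% → Mercy
Critical: Bayview 34/150 = 22.7%, Mercy 625/1841 = 33.9% → Mercy
Severe: Bayview 110/223 = 49.3%, Mercy 135/253 = 53.4% → Mercy
Overall: Bayview 1124/2233 = 50.3%, Mercy 1088/2653 = 41.0% → Bayview
Mercy wins each case group but Bayview wins overall — the comparison reverses. Mercy's patients skew toward critical, which has a lower base rate.

No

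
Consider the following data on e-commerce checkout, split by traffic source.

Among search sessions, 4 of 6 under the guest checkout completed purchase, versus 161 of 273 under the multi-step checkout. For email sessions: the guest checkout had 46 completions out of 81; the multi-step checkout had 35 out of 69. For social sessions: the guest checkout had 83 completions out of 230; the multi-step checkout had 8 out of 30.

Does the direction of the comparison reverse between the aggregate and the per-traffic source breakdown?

Yes

Search: the guest checkout 4/6 = 66.7%, the multi-step checkout 161/273 = 59.0% → the guest checkout
Email: the guest checkout 46/81 = 56.8%, the multi-step checkout 35/69 = 50.7% → the guest checkout
Social: the guest checkout 83/230 = 36.1%, the multi-step checkout 8/30 = 26.7% → the guest checkout
Overall: the guest checkout 133/317 = 42.0%, the multi-step checkout 204/372 = 54.8% → the multi-step checkout
The guest checkout wins each traffic group but the multi-step checkout wins overall — the comparison reverses. The guest checkout's sessions skew toward social, which has a lower base rate.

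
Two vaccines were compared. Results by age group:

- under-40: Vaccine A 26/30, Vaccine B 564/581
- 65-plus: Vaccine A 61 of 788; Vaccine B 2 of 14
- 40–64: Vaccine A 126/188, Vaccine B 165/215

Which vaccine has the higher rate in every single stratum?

Vaccine B

Under-40: Vaccine A 26/30 = 86.7%, Vaccine B 564/581 = 97.1% → Vaccine B
65-plus: Vaccine A 61/788 = 7.7%, Vaccine B 2/14 = 14.3% → Vaccine B
40–64: Vaccine A 126/188 = 67.0%, Vaccine B 165/215 = 76.7% → Vaccine B
Vaccine B has the higher rate in all 3 groups.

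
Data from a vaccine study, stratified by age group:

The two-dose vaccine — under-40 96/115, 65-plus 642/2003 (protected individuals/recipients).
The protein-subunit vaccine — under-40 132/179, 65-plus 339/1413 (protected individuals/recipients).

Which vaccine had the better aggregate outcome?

the two-dose vaccine

Under-40: the two-dose vaccine 96/115 = 83.5%, the protein-subunit vaccine 132/179 = 73.7% → the two-dose vaccine
65-plus: the two-dose vaccine 642/2003 = 32.1%, the protein-subunit vaccine 339/1413 = 24.0% → the two-dose vaccine
Overall: the two-dose vaccine 738/2118 = 34.8%, the protein-subunit vaccine 471/1592 = 29.6% → the two-dose vaccine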